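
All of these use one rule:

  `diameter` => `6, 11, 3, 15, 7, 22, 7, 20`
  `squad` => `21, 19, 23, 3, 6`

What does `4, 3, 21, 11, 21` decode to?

basis

d is letter #4 and maps to 6: an offset of 2. Letters become their 1-based position plus 2 (so a→3, b→4, …).
Reversing it on 4, 3, 21, 11, 21: 4→(4−2)÷1=2=b, 3→(3−2)÷1=1=a, 21→(21−2)÷1=19=s, 11→(11−2)÷1=9=i, 21→(21−2)÷1=19=s.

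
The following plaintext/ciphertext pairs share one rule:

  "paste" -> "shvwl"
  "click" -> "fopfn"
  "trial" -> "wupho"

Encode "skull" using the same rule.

vnboo

The shift depends on letter class: consonant p→s is +3, but vowel a→h is +7. Two shifts are in play — +7 for a/e/i/o/u, +3 for every other letter.
On skull: s(cons)+3=v, k(cons)+3=n, u(vowel)+7=b, l(cons)+3=o, l(cons)+3=o.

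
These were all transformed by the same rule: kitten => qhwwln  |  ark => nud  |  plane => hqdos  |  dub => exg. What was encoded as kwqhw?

tenth

The output letters match the input read backwards, each shifted +3: kitten reversed is nettik. Read the word backwards and shift each letter +3.
Decoding kwqhw: shift back: k−3=h, w−3=t, q−3=n, h−3=e, w−3=t → htnet; then reverse → tenth.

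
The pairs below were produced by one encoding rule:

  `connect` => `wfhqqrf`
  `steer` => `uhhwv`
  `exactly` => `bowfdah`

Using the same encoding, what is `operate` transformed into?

hwduhsr

The output letters match the input read backwards, each shifted +3: connect reversed is tcennoc. The word is reversed, then every letter is shifted forward by 3.
For operate: reverse → etarepo; then shift: e+3=h, t+3=w, a+3=d, r+3=u, e+3=h, p+3=s, o+3=r.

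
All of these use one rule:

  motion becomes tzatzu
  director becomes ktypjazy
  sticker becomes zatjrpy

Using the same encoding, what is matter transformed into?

tlaapy

The shift depends on letter class: consonant m→t is +7, but vowel o→z is +11. The rule splits by letter class: vowels +11, consonants +7.
For matter: m(cons)+7=t, a(vowel)+11=l, t(cons)+7=a, t(cons)+7=a, e(vowel)+11=p, r(cons)+7=y.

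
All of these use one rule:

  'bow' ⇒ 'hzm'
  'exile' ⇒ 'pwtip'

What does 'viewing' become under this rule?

Two steps: reverse the string, then apply a Caesar shift of +11.
Applying it to viewing: reverse → gniweiv; then shift: g+11=r, n+11=y, i+11=t, w+11=h, e+11=p, i+11=t, v+11=g.

rythptg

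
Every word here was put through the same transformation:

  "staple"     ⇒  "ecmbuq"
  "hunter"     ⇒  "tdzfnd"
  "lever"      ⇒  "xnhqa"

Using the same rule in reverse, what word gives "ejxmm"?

salad

The shifts repeat in a cycle of length 3: positions 0,1,… shift by +12, +9, +12, then the pattern repeats.
Undoing it on ejxmm: e−12=s, j−9=a, x−12=l, m−12=a, m−9=d.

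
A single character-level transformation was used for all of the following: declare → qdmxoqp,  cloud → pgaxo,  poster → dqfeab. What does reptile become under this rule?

The output letters match the input read backwards, each shifted +12: declare reversed is eralced. The word is reversed, then every letter is shifted forward by 12.
For reptile: reverse → elitper; then shift: e+12=q, l+12=x, i+12=u, t+12=f, p+12=b, e+12=q, r+12=d.

qxufbqd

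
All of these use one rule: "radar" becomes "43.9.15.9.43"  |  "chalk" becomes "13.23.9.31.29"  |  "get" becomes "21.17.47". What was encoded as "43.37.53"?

row

r(#18)→43 and a(#1)→9: differences scale by 2, so n = 2·pos + 7. The formula is n = 2×(alphabet index, a=1) + 7.
Undoing it on 43.37.53: 43→(43−7)÷2=18=r, 37→(37−7)÷2=15=o, 53→(53−7)÷2=23=w.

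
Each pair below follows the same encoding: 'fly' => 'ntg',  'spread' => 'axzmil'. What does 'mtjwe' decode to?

Compare letters: f→n is +8, l→t is +8, y→g is +8 — a constant shift. Every letter moves 8 places later in the alphabet, wrapping around z→a.
Decoding mtjwe: m−8=e, t−8=l, j−8=b, w−8=o, e−8=w.

elbow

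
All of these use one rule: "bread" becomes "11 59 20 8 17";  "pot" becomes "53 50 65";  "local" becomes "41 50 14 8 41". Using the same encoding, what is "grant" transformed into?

b(#2)→11 and r(#18)→59: differences scale by 3, so n = 3·pos + 5. With a=1..z=26, the number is 3·pos + 5.
Applying it to grant: g=7→26, r=18→59, a=1→8, n=14→47, t=20→65.

26 59 8 47 65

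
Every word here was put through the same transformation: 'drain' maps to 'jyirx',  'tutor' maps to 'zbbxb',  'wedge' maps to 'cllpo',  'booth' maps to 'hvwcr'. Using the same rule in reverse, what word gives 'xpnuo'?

Letter i (0-indexed) is shifted by i+6, so successive shifts are 6, 7, 8, ….
Undoing it on xpnuo: x−6=r, p−7=i, n−8=f, u−9=l, o−10=e.

rifle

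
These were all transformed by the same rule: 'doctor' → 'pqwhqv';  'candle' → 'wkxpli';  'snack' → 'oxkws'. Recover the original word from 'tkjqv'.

vapor

d(3)→p(15) and o(14)→q(16) fit y≡19x+10 (mod 26); the inverse of 19 mod 26 is 11. This is an affine cipher: with a=0,…,z=25, each position x becomes (19x+10) mod 26.
Decoding tkjqv: t(19)→11·(19−10)≡21=v; k(10)→11·(10−10)≡0=a; j(9)→11·(9−10)≡15=p; q(16)→11·(16−10)≡14=o; v(21)→11·(21−10)≡17=r (all mod 26).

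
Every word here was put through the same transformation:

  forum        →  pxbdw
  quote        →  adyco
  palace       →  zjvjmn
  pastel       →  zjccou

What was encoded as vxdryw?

Shifts by position in forum: pos 0: f→p (+10), pos 1: o→x (+9), pos 2: r→b (+10), pos 3: u→d (+9) — repeating every 2. It's a Vigenère-style cipher with numeric key [10,9]: position i shifts by key[i mod 2].
Reversing it on vxdryw: v−10=l, x−9=o, d−10=t, r−9=i, y−10=o, w−9=n.

lotion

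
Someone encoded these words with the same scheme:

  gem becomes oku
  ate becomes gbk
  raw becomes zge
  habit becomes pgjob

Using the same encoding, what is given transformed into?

Two shifts are in play — +6 for a/e/i/o/u, +8 for every other letter.
On given: g(cons)+8=o, i(vowel)+6=o, v(cons)+8=d, e(vowel)+6=k, n(cons)+8=v.

oodkv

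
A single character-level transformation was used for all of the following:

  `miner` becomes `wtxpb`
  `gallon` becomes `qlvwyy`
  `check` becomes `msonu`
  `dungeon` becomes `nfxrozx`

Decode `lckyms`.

Shifts by position in miner: pos 0: m→w (+10), pos 1: i→t (+11), pos 2: n→x (+10), pos 3: e→p (+11) — repeating every 2. A repeating key of period 2 is used — shifts +10, +11 over and over.
Reversing it on lckyms: l−10=b, c−11=r, k−10=a, y−11=n, m−10=c, s−11=h.

branch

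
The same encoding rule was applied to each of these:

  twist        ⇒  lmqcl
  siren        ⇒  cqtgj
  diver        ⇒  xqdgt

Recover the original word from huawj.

human

Each letter's alphabet position (a=0..z=25) is mapped through 9·x+22 mod 26 — an affine cipher.
Decoding huawj: h(7)→3·(7−22)≡7=h; u(20)→3·(20−22)≡20=u; a(0)→3·(0−22)≡12=m; w(22)→3·(22−22)≡0=a; j(9)→3·(9−22)≡13=n (all mod 26).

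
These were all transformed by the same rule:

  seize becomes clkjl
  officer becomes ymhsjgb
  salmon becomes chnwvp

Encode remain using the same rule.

blokpp

Shifts by position in seize: pos 0: s→c (+10), pos 1: e→l (+7), pos 2: i→k (+2), pos 3: z→j (+10), pos 4: e→l (+7) — repeating every 3. A repeating key of period 3 is used — shifts +10, +7, +2 over and over.
For remain: r+10=b, e+7=l, m+2=o, a+10=k, i+7=p, n+2=p.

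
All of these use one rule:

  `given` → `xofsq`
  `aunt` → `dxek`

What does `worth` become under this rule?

The output letters match the input read backwards, each shifted +10: given reversed is nevig. The word is reversed, then every letter is shifted forward by 10.
Applying it to worth: reverse → htrow; then shift: h+10=r, t+10=d, r+10=b, o+10=y, w+10=g.

rdbyg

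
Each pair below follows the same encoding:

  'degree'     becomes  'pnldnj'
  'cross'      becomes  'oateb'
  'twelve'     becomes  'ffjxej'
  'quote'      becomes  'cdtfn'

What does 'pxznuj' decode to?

double

Shifts by position in degree: pos 0: d→p (+12), pos 1: e→n (+9), pos 2: g→l (+5), pos 3: r→d (+12), pos 4: e→n (+9), pos 5: e→j (+5) — repeating every 3. It's a Vigenère-style cipher with numeric key [12,9,5]: position i shifts by key[i mod 3].
Decoding pxznuj: p−12=d, x−9=o, z−5=u, n−12=b, u−9=l, j−5=e.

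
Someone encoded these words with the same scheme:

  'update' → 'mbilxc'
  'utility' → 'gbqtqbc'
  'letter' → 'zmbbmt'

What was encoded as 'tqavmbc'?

The word is reversed, then every letter is shifted forward by 8.
Decoding tqavmbc: shift back: t−8=l, q−8=i, a−8=s, v−8=n, m−8=e, b−8=t, c−8=u → lisnetu; then reverse → utensil.

utensil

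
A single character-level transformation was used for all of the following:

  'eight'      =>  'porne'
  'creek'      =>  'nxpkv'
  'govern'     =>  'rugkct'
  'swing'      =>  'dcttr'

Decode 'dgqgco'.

safari

A repeating key of period 2 is used — shifts +11, +6 over and over.
Reversing it on dgqgco: d−11=s, g−6=a, q−11=f, g−6=a, c−11=r, o−6=i.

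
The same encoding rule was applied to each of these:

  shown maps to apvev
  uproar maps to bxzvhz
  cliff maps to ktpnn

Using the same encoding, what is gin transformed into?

The shift depends on letter class: consonant s→a is +8, but vowel o→v is +7. Two shifts are in play — +7 for a/e/i/o/u, +8 for every other letter.
For gin: g(cons)+8=o, i(vowel)+7=p, n(cons)+8=v.

opv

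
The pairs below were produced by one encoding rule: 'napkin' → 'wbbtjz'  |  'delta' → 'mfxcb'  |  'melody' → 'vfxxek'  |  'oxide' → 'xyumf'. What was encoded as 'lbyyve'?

Shifts by position in napkin: pos 0: n→w (+9), pos 1: a→b (+1), pos 2: p→b (+12), pos 3: k→t (+9), pos 4: i→j (+1), pos 5: n→z (+12) — repeating every 3. A repeating key of period 3 is used — shifts +9, +1, +12 over and over.
Undoing it on lbyyve: l−9=c, b−1=a, y−12=m, y−9=p, v−1=u, e−12=s.

campus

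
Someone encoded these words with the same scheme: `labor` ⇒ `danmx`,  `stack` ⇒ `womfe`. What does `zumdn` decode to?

brain

Read the word backwards and shift each letter +12.
Undoing it on zumdn: shift back: z−12=n, u−12=i, m−12=a, d−12=r, n−12=b → niarb; then reverse → brain.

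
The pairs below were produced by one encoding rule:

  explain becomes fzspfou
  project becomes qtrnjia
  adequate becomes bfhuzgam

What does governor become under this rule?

hqyiwtvz

In explain: e→f is +1, x→z is +2, p→s is +3, l→p is +4 — the shift increases by 1 each position. Letter i (0-indexed) is shifted by i+1, so successive shifts are 1, 2, 3, ….
On governor: g+1=h, o+2=q, v+3=y, e+4=i, r+5=w, n+6=t, o+7=v, r+8=z.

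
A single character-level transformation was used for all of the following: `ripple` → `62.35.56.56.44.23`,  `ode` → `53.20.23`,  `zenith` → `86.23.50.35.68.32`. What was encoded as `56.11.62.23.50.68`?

parent

The formula is n = 3×(alphabet index, a=1) + 8.
Reversing it on 56.11.62.23.50.68: 56→(56−8)÷3=16=p, 11→(11−8)÷3=1=a, 62→(62−8)÷3=18=r, 23→(23−8)÷3=5=e, 50→(50−8)÷3=14=n, 68→(68−8)÷3=20=t.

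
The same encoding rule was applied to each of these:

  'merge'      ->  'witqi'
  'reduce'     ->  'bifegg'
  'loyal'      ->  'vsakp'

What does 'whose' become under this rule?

Shifts by position in merge: pos 0: m→w (+10), pos 1: e→i (+4), pos 2: r→t (+2), pos 3: g→q (+10), pos 4: e→i (+4) — repeating every 3. The shifts repeat in a cycle of length 3: positions 0,1,… shift by +10, +4, +2, then the pattern repeats.
On whose: w+10=g, h+4=l, o+2=q, s+10=c, e+4=i.

glqci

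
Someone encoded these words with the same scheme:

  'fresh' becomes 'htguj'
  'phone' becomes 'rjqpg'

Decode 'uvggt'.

steer

Every letter moves 2 places later in the alphabet, wrapping around z→a.
Reversing it on uvggt: u−2=s, v−2=t, g−2=e, g−2=e, t−2=r.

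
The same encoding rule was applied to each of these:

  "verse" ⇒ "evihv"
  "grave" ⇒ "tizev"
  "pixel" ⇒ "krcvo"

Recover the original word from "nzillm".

Each letter is replaced by its mirror in the alphabet: a↔z, b↔y, c↔x, and so on (the Atbash cipher).
Reversing it on nzillm: n↔m, z↔a, i↔r, l↔o, l↔o, m↔n.

maroon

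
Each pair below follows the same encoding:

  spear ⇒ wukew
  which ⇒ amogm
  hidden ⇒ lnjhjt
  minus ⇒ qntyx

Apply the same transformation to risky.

vnyod

The shifts repeat in a cycle of length 3: positions 0,1,… shift by +4, +5, +6, then the pattern repeats.
Applying it to risky: r+4=v, i+5=n, s+6=y, k+4=o, y+5=d.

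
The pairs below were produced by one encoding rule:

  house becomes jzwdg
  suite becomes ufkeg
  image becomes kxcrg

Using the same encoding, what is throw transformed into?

Shifts by position in house: pos 0: h→j (+2), pos 1: o→z (+11), pos 2: u→w (+2), pos 3: s→d (+11) — repeating every 2. A repeating key of period 2 is used — shifts +2, +11 over and over.
For throw: t+2=v, h+11=s, r+2=t, o+11=z, w+2=y.

vstzy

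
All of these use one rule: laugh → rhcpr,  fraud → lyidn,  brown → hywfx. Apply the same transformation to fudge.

lblpo

Letter i (0-indexed) is shifted by i+6, so successive shifts are 6, 7, 8, ….
Applying it to fudge: f+6=l, u+7=b, d+8=l, g+9=p, e+10=o.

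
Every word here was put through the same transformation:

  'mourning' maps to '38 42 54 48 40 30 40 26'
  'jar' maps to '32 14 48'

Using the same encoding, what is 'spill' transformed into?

50 44 30 36 36

m(#13)→38 and o(#15)→42: differences scale by 2, so n = 2·pos + 12. Each letter becomes 2×(its alphabet position, a=1..z=26) + 12.
On spill: s=19→50, p=16→44, i=9→30, l=12→36, l=12→36.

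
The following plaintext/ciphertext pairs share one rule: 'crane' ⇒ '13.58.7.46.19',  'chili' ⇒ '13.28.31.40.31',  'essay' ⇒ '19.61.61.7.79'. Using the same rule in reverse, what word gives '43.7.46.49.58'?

manor

c(#3)→13 and r(#18)→58: differences scale by 3, so n = 3·pos + 4. With a=1..z=26, the number is 3·pos + 4.
Decoding 43.7.46.49.58: 43→(43−4)÷3=13=m, 7→(7−4)÷3=1=a, 46→(46−4)÷3=14=n, 49→(49−4)÷3=15=o, 58→(58−4)÷3=18=r.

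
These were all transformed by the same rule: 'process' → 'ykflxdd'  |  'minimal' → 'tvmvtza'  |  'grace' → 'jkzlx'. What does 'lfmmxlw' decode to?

p(15)→y(24) and r(17)→k(10) fit y≡19x+25 (mod 26); the inverse of 19 mod 26 is 11. Treating letters as 0–25, the rule is x ↦ 19x + 25 (mod 26).
Undoing it on lfmmxlw: l(11)→11·(11−25)≡2=c; f(5)→11·(5−25)≡14=o; m(12)→11·(12−25)≡13=n; m(12)→11·(12−25)≡13=n; x(23)→11·(23−25)≡4=e; l(11)→11·(11−25)≡2=c; w(22)→11·(22−25)≡19=t (all mod 26).

connect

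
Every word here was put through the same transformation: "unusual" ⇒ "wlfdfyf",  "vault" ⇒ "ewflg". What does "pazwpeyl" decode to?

The output letters match the input read backwards, each shifted +11: unusual reversed is lausunu. Read the word backwards and shift each letter +11.
Decoding pazwpeyl: shift back: p−11=e, a−11=p, z−11=o, w−11=l, p−11=e, e−11=t, y−11=n, l−11=a → epoletna; then reverse → antelope.

antelope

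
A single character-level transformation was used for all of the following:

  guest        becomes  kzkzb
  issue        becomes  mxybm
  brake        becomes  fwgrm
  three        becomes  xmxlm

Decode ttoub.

point

Each letter shifts forward by (position + 4), i.e. 4, 5, 6, … — the shift grows by one for each successive letter.
Decoding ttoub: t−4=p, t−5=o, o−6=i, u−7=n, b−8=t.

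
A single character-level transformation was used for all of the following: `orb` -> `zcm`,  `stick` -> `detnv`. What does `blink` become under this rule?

This is a Caesar cipher with shift 11.
Applying it to blink: b+11=m, l+11=w, i+11=t, n+11=y, k+11=v.

mwtyv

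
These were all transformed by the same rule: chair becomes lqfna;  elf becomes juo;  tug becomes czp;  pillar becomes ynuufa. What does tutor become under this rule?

czcta

The shift depends on letter class: consonant c→l is +9, but vowel a→f is +5. The rule splits by letter class: vowels +5, consonants +9.
For tutor: t(cons)+9=c, u(vowel)+5=z, t(cons)+9=c, o(vowel)+5=t, r(cons)+9=a.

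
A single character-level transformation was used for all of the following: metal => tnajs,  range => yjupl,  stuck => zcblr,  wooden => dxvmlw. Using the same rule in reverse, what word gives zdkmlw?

sudden

The shifts repeat in a cycle of length 2: positions 0,1,… shift by +7, +9, then the pattern repeats.
Undoing it on zdkmlw: z−7=s, d−9=u, k−7=d, m−9=d, l−7=e, w−9=n.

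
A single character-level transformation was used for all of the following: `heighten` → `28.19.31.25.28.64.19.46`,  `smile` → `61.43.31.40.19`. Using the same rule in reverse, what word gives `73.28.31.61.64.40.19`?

h(#8)→28 and e(#5)→19: differences scale by 3, so n = 3·pos + 4. With a=1..z=26, the number is 3·pos + 4.
Undoing it on 73.28.31.61.64.40.19: 73→(73−4)÷3=23=w, 28→(28−4)÷3=8=h, 31→(31−4)÷3=9=i, 61→(61−4)÷3=19=s, 64→(64−4)÷3=20=t, 40→(40−4)÷3=12=l, 19→(19−4)÷3=5=e.

whistle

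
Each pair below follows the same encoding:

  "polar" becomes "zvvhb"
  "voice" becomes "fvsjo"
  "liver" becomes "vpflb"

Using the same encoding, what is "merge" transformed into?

wlbno

Shifts by position in polar: pos 0: p→z (+10), pos 1: o→v (+7), pos 2: l→v (+10), pos 3: a→h (+7) — repeating every 2. A repeating key of period 2 is used — shifts +10, +7 over and over.
Applying it to merge: m+10=w, e+7=l, r+10=b, g+7=n, e+10=o.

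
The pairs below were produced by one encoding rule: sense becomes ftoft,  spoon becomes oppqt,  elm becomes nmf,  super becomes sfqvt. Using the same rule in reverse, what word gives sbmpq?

polar

The output letters match the input read backwards, each shifted +1: sense reversed is esnes. Two steps: reverse the string, then apply a Caesar shift of +1.
Reversing it on sbmpq: shift back: s−1=r, b−1=a, m−1=l, p−1=o, q−1=p → ralop; then reverse → polar.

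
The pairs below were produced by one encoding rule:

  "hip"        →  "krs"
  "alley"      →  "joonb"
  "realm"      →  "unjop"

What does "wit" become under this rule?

The shift depends on letter class: consonant h→k is +3, but vowel i→r is +9. Vowels shift forward by 9 and consonants shift forward by 3.
For wit: w(cons)+3=z, i(vowel)+9=r, t(cons)+3=w.

zrw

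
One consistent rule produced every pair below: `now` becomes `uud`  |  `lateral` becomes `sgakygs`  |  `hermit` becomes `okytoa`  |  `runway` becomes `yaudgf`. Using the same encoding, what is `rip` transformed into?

The shift depends on letter class: consonant n→u is +7, but vowel o→u is +6. Two shifts are in play — +6 for a/e/i/o/u, +7 for every other letter.
Applying it to rip: r(cons)+7=y, i(vowel)+6=o, p(cons)+7=w.

yow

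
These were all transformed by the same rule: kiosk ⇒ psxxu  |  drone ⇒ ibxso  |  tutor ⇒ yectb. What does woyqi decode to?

Shifts by position in kiosk: pos 0: k→p (+5), pos 1: i→s (+10), pos 2: o→x (+9), pos 3: s→x (+5), pos 4: k→u (+10) — repeating every 3. The shifts repeat in a cycle of length 3: positions 0,1,… shift by +5, +10, +9, then the pattern repeats.
Reversing it on woyqi: w−5=r, o−10=e, y−9=p, q−5=l, i−10=y.

reply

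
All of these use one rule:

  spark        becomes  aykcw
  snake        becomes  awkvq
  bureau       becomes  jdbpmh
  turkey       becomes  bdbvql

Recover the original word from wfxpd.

owner

In spark: s→a is +8, p→y is +9, a→k is +10, r→c is +11 — the shift increases by 1 each position. The shift increases by 1 at each position, starting from +8: 8, 9, 10, ….
Undoing it on wfxpd: w−8=o, f−9=w, x−10=n, p−11=e, d−12=r.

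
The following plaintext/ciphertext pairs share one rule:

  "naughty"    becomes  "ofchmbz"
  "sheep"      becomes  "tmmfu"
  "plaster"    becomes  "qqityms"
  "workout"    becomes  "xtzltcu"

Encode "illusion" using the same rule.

jqtvxqps

A repeating key of period 3 is used — shifts +1, +5, +8 over and over.
On illusion: i+1=j, l+5=q, l+8=t, u+1=v, s+5=x, i+8=q, o+1=p, n+5=s.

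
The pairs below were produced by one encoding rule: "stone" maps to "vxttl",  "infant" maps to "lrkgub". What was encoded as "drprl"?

ankle

In stone: s→v is +3, t→x is +4, o→t is +5, n→t is +6 — the shift increases by 1 each position. Each letter shifts forward by (position + 3), i.e. 3, 4, 5, … — the shift grows by one for each successive letter.
Reversing it on drprl: d−3=a, r−4=n, p−5=k, r−6=l, l−7=e.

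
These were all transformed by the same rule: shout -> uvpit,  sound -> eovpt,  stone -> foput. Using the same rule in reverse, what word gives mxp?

owl

Read the word backwards and shift each letter +1.
Reversing it on mxp: shift back: m−1=l, x−1=w, p−1=o → lwo; then reverse → owl.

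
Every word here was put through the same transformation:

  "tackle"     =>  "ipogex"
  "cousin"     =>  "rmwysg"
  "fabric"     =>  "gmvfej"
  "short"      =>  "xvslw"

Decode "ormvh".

drink

The output letters match the input read backwards, each shifted +4: tackle reversed is elkcat. Read the word backwards and shift each letter +4.
Reversing it on ormvh: shift back: o−4=k, r−4=n, m−4=i, v−4=r, h−4=d → knird; then reverse → drink.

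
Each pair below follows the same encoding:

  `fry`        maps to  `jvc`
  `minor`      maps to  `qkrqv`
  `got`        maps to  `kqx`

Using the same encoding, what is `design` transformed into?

The shift depends on letter class: consonant f→j is +4, but vowel i→k is +2. Two shifts are in play — +2 for a/e/i/o/u, +4 for every other letter.
For design: d(cons)+4=h, e(vowel)+2=g, s(cons)+4=w, i(vowel)+2=k, g(cons)+4=k, n(cons)+4=r.

hgwkkr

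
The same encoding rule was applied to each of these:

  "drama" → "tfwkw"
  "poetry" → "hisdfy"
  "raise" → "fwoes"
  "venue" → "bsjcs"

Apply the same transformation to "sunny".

d(3)→t(19) and r(17)→f(5) fit y≡25x+22 (mod 26); the inverse of 25 mod 26 is 25. Each letter's alphabet position (a=0..z=25) is mapped through 25·x+22 mod 26 — an affine cipher.
For sunny: s(18)→25·18+22≡4=e; u(20)→25·20+22≡2=c; n(13)→25·13+22≡9=j; n(13)→25·13+22≡9=j; y(24)→25·24+22≡24=y (all mod 26).

ecjjy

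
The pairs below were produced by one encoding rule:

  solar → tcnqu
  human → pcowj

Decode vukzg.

The output letters match the input read backwards, each shifted +2: solar reversed is ralos. The word is reversed, then every letter is shifted forward by 2.
Undoing it on vukzg: shift back: v−2=t, u−2=s, k−2=i, z−2=x, g−2=e → tsixe; then reverse → exist.

exist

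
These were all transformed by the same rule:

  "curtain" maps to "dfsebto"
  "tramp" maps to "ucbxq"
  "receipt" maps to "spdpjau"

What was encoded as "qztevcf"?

posture

Shifts by position in curtain: pos 0: c→d (+1), pos 1: u→f (+11), pos 2: r→s (+1), pos 3: t→e (+11) — repeating every 2. A repeating key of period 2 is used — shifts +1, +11 over and over.
Decoding qztevcf: q−1=p, z−11=o, t−1=s, e−11=t, v−1=u, c−11=r, f−1=e.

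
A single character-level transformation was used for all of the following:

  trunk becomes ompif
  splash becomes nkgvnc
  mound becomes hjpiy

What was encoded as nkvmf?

spark

Compare letters: t→o is +21, r→m is +21, u→p is +21 — a constant shift. It's a constant shift of +21 (ROT21).
Decoding nkvmf: n−21=s, k−21=p, v−21=a, m−21=r, f−21=k.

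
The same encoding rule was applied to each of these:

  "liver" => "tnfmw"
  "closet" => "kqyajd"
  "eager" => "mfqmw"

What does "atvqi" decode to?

It's a Vigenère-style cipher with numeric key [8,5,10]: position i shifts by key[i mod 3].
Decoding atvqi: a−8=s, t−5=o, v−10=l, q−8=i, i−5=d.

solid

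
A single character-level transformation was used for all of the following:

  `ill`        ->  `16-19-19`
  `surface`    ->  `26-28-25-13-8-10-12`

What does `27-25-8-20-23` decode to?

i is letter #9 and maps to 16: an offset of 7. The number is (letter's place in the alphabet, a=1) + 7.
Undoing it on 27-25-8-20-23: 27→(27−7)÷1=20=t, 25→(25−7)÷1=18=r, 8→(8−7)÷1=1=a, 20→(20−7)÷1=13=m, 23→(23−7)÷1=16=p.

tramp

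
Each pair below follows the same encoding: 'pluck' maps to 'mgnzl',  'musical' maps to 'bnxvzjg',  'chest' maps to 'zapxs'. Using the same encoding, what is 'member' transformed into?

bpbepc

p(15)→m(12) and l(11)→g(6) fit y≡21x+9 (mod 26); the inverse of 21 mod 26 is 5. Each letter's alphabet position (a=0..z=25) is mapped through 21·x+9 mod 26 — an affine cipher.
Applying it to member: m(12)→21·12+9≡1=b; e(4)→21·4+9≡15=p; m(12)→21·12+9≡1=b; b(1)→21·1+9≡4=e; e(4)→21·4+9≡15=p; r(17)→21·17+9≡2=c (all mod 26).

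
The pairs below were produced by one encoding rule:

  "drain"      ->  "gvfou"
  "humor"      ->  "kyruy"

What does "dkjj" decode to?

aged

In drain: d→g is +3, r→v is +4, a→f is +5, i→o is +6 — the shift increases by 1 each position. The shift increases by 1 at each position, starting from +3: 3, 4, 5, ….
Reversing it on dkjj: d−3=a, k−4=g, j−5=e, j−6=d.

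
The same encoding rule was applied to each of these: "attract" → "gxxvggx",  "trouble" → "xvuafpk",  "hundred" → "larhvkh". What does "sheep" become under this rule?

The shift depends on letter class: consonant t→x is +4, but vowel a→g is +6. Two shifts are in play — +6 for a/e/i/o/u, +4 for every other letter.
For sheep: s(cons)+4=w, h(cons)+4=l, e(vowel)+6=k, e(vowel)+6=k, p(cons)+4=t.

wlkkt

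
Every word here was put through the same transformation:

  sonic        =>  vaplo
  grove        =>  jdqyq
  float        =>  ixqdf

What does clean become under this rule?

fxgdz

Shifts by position in sonic: pos 0: s→v (+3), pos 1: o→a (+12), pos 2: n→p (+2), pos 3: i→l (+3), pos 4: c→o (+12) — repeating every 3. It's a Vigenère-style cipher with numeric key [3,12,2]: position i shifts by key[i mod 3].
For clean: c+3=f, l+12=x, e+2=g, a+3=d, n+12=z.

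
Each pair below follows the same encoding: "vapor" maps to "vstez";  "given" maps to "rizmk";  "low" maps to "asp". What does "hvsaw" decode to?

Two steps: reverse the string, then apply a Caesar shift of +4.
Decoding hvsaw: shift back: h−4=d, v−4=r, s−4=o, a−4=w, w−4=s → drows; then reverse → sword.

sword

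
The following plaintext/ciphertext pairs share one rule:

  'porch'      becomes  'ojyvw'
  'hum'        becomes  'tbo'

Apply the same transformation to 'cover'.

The word is reversed, then every letter is shifted forward by 7.
For cover: reverse → revoc; then shift: r+7=y, e+7=l, v+7=c, o+7=v, c+7=j.

ylcvj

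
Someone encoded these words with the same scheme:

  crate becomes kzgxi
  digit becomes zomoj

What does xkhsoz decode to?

timber

The output letters match the input read backwards, each shifted +6: crate reversed is etarc. Two steps: reverse the string, then apply a Caesar shift of +6.
Reversing it on xkhsoz: shift back: x−6=r, k−6=e, h−6=b, s−6=m, o−6=i, z−6=t → rebmit; then reverse → timber.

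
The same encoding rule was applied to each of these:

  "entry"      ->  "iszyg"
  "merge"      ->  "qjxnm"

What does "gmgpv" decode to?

In entry: e→i is +4, n→s is +5, t→z is +6, r→y is +7 — the shift increases by 1 each position. Letter i (0-indexed) is shifted by i+4, so successive shifts are 4, 5, 6, ….
Decoding gmgpv: g−4=c, m−5=h, g−6=a, p−7=i, v−8=n.

chain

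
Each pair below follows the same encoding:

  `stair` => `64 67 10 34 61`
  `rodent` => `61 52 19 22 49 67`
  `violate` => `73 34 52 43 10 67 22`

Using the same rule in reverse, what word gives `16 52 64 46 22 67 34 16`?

cosmetic

s(#19)→64 and t(#20)→67: differences scale by 3, so n = 3·pos + 7. With a=1..z=26, the number is 3·pos + 7.
Reversing it on 16 52 64 46 22 67 34 16: 16→(16−7)÷3=3=c, 52→(52−7)÷3=15=o, 64→(64−7)÷3=19=s, 46→(46−7)÷3=13=m, 22→(22−7)÷3=5=e, 67→(67−7)÷3=20=t, 34→(34−7)÷3=9=i, 16→(16−7)÷3=3=c.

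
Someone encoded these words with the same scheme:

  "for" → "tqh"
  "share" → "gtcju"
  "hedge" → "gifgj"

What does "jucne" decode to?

clash

The output letters match the input read backwards, each shifted +2: for reversed is rof. The word is reversed, then every letter is shifted forward by 2.
Decoding jucne: shift back: j−2=h, u−2=s, c−2=a, n−2=l, e−2=c → hsalc; then reverse → clash.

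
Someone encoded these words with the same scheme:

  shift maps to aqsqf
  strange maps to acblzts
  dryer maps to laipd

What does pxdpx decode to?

hotel

In shift: s→a is +8, h→q is +9, i→s is +10, f→q is +11 — the shift increases by 1 each position. Each letter shifts forward by (position + 8), i.e. 8, 9, 10, … — the shift grows by one for each successive letter.
Undoing it on pxdpx: p−8=h, x−9=o, d−10=t, p−11=e, x−12=l.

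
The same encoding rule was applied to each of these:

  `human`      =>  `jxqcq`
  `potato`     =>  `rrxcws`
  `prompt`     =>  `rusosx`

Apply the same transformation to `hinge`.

Shifts by position in human: pos 0: h→j (+2), pos 1: u→x (+3), pos 2: m→q (+4), pos 3: a→c (+2), pos 4: n→q (+3) — repeating every 3. A repeating key of period 3 is used — shifts +2, +3, +4 over and over.
For hinge: h+2=j, i+3=l, n+4=r, g+2=i, e+3=h.

jlrih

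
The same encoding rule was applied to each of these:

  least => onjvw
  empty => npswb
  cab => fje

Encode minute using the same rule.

prqdwn

The shift depends on letter class: consonant l→o is +3, but vowel e→n is +9. Two shifts are in play — +9 for a/e/i/o/u, +3 for every other letter.
For minute: m(cons)+3=p, i(vowel)+9=r, n(cons)+3=q, u(vowel)+9=d, t(cons)+3=w, e(vowel)+9=n.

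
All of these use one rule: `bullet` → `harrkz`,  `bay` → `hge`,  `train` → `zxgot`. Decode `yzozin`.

Compare letters: b→h is +6, u→a is +6, l→r is +6 — a constant shift. It's a constant shift of +6 (ROT6).
Reversing it on yzozin: y−6=s, z−6=t, o−6=i, z−6=t, i−6=c, n−6=h.

stitch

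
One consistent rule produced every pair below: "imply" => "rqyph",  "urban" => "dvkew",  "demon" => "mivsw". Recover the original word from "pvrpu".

grill

A repeating key of period 2 is used — shifts +9, +4 over and over.
Undoing it on pvrpu: p−9=g, v−4=r, r−9=i, p−4=l, u−9=l.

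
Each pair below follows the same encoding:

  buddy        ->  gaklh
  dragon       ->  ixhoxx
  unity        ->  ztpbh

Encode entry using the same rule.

jtazh

In buddy: b→g is +5, u→a is +6, d→k is +7, d→l is +8 — the shift increases by 1 each position. The shift increases by 1 at each position, starting from +5: 5, 6, 7, ….
On entry: e+5=j, n+6=t, t+7=a, r+8=z, y+9=h.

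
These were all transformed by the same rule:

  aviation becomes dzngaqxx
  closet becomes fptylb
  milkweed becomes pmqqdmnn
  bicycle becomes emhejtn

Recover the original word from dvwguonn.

arranged

Letter i (0-indexed) is shifted by i+3, so successive shifts are 3, 4, 5, ….
Undoing it on dvwguonn: d−3=a, v−4=r, w−5=r, g−6=a, u−7=n, o−8=g, n−9=e, n−10=d.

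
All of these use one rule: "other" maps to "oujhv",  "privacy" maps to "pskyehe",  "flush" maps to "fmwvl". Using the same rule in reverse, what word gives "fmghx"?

fleet

In other: o→o is +0, t→u is +1, h→j is +2, e→h is +3 — the shift increases by 1 each position. Letter i (0-indexed) is shifted by i+0, so successive shifts are 0, 1, 2, ….
Undoing it on fmghx: f−0=f, m−1=l, g−2=e, h−3=e, x−4=t.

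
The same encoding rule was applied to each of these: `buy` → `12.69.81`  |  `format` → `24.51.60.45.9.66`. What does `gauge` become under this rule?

b(#2)→12 and u(#21)→69: differences scale by 3, so n = 3·pos + 6. Each letter becomes 3×(its alphabet position, a=1..z=26) + 6.
For gauge: g=7→27, a=1→9, u=21→69, g=7→27, e=5→21.

27.9.69.27.21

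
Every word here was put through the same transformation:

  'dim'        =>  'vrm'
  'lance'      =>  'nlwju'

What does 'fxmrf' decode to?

The output letters match the input read backwards, each shifted +9: dim reversed is mid. The word is reversed, then every letter is shifted forward by 9.
Reversing it on fxmrf: shift back: f−9=w, x−9=o, m−9=d, r−9=i, f−9=w → wodiw; then reverse → widow.

widow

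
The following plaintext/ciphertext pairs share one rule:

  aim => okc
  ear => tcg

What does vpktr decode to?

print

The output letters match the input read backwards, each shifted +2: aim reversed is mia. The word is reversed, then every letter is shifted forward by 2.
Undoing it on vpktr: shift back: v−2=t, p−2=n, k−2=i, t−2=r, r−2=p → tnirp; then reverse → print.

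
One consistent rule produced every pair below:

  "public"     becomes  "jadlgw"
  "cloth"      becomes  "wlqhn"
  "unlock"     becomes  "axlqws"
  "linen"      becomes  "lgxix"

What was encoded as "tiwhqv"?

p(15)→j(9) and u(20)→a(0) fit y≡19x+10 (mod 26); the inverse of 19 mod 26 is 11. Treating letters as 0–25, the rule is x ↦ 19x + 10 (mod 26).
Undoing it on tiwhqv: t(19)→11·(19−10)≡21=v; i(8)→11·(8−10)≡4=e; w(22)→11·(22−10)≡2=c; h(7)→11·(7−10)≡19=t; q(16)→11·(16−10)≡14=o; v(21)→11·(21−10)≡17=r (all mod 26).

vector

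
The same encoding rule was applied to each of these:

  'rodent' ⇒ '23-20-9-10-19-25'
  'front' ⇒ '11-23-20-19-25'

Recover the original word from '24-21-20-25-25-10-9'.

spotted

r is letter #18 and maps to 23: an offset of 5. Letters become their 1-based position plus 5 (so a→6, b→7, …).
Decoding 24-21-20-25-25-10-9: 24→(24−5)÷1=19=s, 21→(21−5)÷1=16=p, 20→(20−5)÷1=15=o, 25→(25−5)÷1=20=t, 25→(25−5)÷1=20=t, 10→(10−5)÷1=5=e, 9→(9−5)÷1=4=d.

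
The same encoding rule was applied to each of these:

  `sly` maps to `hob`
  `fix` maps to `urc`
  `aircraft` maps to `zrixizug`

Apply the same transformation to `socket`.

hlxpvg

Each pair mirrors across the alphabet (s↔h, l↔o, y↔b): positions sum to 25. This is the alphabet-reversal cipher (Atbash): a becomes z, b becomes y, etc.
On socket: s↔h, o↔l, c↔x, k↔p, e↔v, t↔g.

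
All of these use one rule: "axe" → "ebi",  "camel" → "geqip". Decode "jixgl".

fetch

Compare letters: a→e is +4, x→b is +4, e→i is +4 — a constant shift. Every letter moves 4 places later in the alphabet, wrapping around z→a.
Reversing it on jixgl: j−4=f, i−4=e, x−4=t, g−4=c, l−4=h.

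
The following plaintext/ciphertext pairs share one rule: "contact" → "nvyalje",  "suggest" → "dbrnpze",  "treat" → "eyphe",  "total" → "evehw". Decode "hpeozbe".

Shifts by position in contact: pos 0: c→n (+11), pos 1: o→v (+7), pos 2: n→y (+11), pos 3: t→a (+7) — repeating every 2. It's a Vigenère-style cipher with numeric key [11,7]: position i shifts by key[i mod 2].
Undoing it on hpeozbe: h−11=w, p−7=i, e−11=t, o−7=h, z−11=o, b−7=u, e−11=t.

without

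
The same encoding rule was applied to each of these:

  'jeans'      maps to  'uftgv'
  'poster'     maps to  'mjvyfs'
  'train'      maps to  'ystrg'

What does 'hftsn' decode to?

weary

j(9)→u(20) and e(4)→f(5) fit y≡3x+19 (mod 26); the inverse of 3 mod 26 is 9. This is an affine cipher: with a=0,…,z=25, each position x becomes (3x+19) mod 26.
Undoing it on hftsn: h(7)→9·(7−19)≡22=w; f(5)→9·(5−19)≡4=e; t(19)→9·(19−19)≡0=a; s(18)→9·(18−19)≡17=r; n(13)→9·(13−19)≡24=y (all mod 26).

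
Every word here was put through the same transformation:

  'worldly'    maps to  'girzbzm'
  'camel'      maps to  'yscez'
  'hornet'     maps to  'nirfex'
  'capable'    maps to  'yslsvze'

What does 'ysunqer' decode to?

cashier

Treating letters as 0–25, the rule is x ↦ 3x + 18 (mod 26).
Reversing it on ysunqer: y(24)→9·(24−18)≡2=c; s(18)→9·(18−18)≡0=a; u(20)→9·(20−18)≡18=s; n(13)→9·(13−18)≡7=h; q(16)→9·(16−18)≡8=i; e(4)→9·(4−18)≡4=e; r(17)→9·(17−18)≡17=r (all mod 26).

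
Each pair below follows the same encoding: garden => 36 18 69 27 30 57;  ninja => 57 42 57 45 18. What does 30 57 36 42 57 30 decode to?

engine

g(#7)→36 and a(#1)→18: differences scale by 3, so n = 3·pos + 15. The formula is n = 3×(alphabet index, a=1) + 15.
Reversing it on 30 57 36 42 57 30: 30→(30−15)÷3=5=e, 57→(57−15)÷3=14=n, 36→(36−15)÷3=7=g, 42→(42−15)÷3=9=i, 57→(57−15)÷3=14=n, 30→(30−15)÷3=5=e.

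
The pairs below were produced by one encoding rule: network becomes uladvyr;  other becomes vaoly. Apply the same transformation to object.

Each letter is shifted forward by 7 in the alphabet (a Caesar shift of +7).
On object: o+7=v, b+7=i, j+7=q, e+7=l, c+7=j, t+7=a.

viqlja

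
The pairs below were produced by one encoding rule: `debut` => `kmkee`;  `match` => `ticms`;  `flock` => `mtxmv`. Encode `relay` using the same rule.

In debut: d→k is +7, e→m is +8, b→k is +9, u→e is +10 — the shift increases by 1 each position. Each letter shifts forward by (position + 7), i.e. 7, 8, 9, … — the shift grows by one for each successive letter.
Applying it to relay: r+7=y, e+8=m, l+9=u, a+10=k, y+11=j.

ymukj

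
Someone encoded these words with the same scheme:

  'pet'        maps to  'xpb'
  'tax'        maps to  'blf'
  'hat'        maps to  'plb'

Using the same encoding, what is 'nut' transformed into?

vfb

Two shifts are in play — +11 for a/e/i/o/u, +8 for every other letter.
For nut: n(cons)+8=v, u(vowel)+11=f, t(cons)+8=b.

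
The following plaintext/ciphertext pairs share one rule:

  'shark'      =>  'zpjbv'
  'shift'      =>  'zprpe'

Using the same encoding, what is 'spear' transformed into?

zxnkc

In shark: s→z is +7, h→p is +8, a→j is +9, r→b is +10 — the shift increases by 1 each position. Letter i (0-indexed) is shifted by i+7, so successive shifts are 7, 8, 9, ….
Applying it to spear: s+7=z, p+8=x, e+9=n, a+10=k, r+11=c.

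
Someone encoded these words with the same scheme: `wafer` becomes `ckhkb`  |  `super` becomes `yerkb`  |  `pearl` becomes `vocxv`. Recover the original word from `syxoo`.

movie

Shifts by position in wafer: pos 0: w→c (+6), pos 1: a→k (+10), pos 2: f→h (+2), pos 3: e→k (+6), pos 4: r→b (+10) — repeating every 3. The shifts repeat in a cycle of length 3: positions 0,1,… shift by +6, +10, +2, then the pattern repeats.
Decoding syxoo: s−6=m, y−10=o, x−2=v, o−6=i, o−10=e.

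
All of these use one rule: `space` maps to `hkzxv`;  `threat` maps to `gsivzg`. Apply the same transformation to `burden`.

This is the alphabet-reversal cipher (Atbash): a becomes z, b becomes y, etc.
Applying it to burden: b↔y, u↔f, r↔i, d↔w, e↔v, n↔m.

yfiwvm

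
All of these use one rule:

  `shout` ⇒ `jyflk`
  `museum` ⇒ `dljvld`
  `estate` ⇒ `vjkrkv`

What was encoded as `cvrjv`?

lease

Compare letters: s→j is +17, h→y is +17, o→f is +17 — a constant shift. It's a constant shift of +17 (ROT17).
Reversing it on cvrjv: c−17=l, v−17=e, r−17=a, j−17=s, v−17=e.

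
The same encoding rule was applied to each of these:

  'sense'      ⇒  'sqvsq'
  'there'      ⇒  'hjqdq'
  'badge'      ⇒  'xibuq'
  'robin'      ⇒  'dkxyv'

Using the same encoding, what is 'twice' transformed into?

haymq

s(18)→s(18) and e(4)→q(16) fit y≡15x+8 (mod 26); the inverse of 15 mod 26 is 7. Each letter's alphabet position (a=0..z=25) is mapped through 15·x+8 mod 26 — an affine cipher.
Applying it to twice: t(19)→15·19+8≡7=h; w(22)→15·22+8≡0=a; i(8)→15·8+8≡24=y; c(2)→15·2+8≡12=m; e(4)→15·4+8≡16=q (all mod 26).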